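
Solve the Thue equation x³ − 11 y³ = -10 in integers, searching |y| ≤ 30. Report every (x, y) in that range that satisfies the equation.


The equation is x³ - 11y³ = -10. For fixed y, x³ = 11·y³ − 10, so a solution requires the RHS to be a perfect cube.
Strategy: iterate y from -30 to 30, compute RHS = 11·y³ − 10, and check whether it is a (positive or negative) perfect cube.
Check small values of y:
  y = 0: RHS = -10 is not a perfect cube.
  y = 1: RHS = 1 = (1)³ ⇒ x = 1 works.
  y = -1: RHS = -21 is not a perfect cube.
  y = 2: RHS = 78 is not a perfect cube.
  y = -2: RHS = -98 is not a perfect cube.
  y = 3: RHS = 287 is not a perfect cube.
  y = -3: RHS = -307 is not a perfect cube.
Continuing the search up to |y| = 30 finds no further solutions beyond those listed.
Collected solutions: (1, 1).

Solutions (with |y| ≤ 30): (1, 1).


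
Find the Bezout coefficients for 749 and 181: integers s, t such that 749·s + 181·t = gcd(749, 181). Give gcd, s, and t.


Euclidean algorithm on (749, 181) — divide until remainder is 0:
  749 = 4 · 181 + 25
  181 = 7 · 25 + 6
  25 = 4 · 6 + 1
  6 = 6 · 1 + 0
gcd(749, 181) = 1.
Track Bezout coefficients alongside the remainders: start with r₀ = 749 = a·1 + b·0 (s = 1, t = 0) and r₁ = 181 = a·0 + b·1 (s = 0, t = 1); each new remainder r_{k+1} = r_{k-1} − q_k·r_k inherits s_{k+1} = s_{k-1} − q_k·s_k, t_{k+1} = t_{k-1} − q_k·t_k, so r_k = a·s_k + b·t_k at every step:
  q = 4: r = 25, s = 1 − 4·0 = 1, t = 0 − 4·1 = -4  (check: 749·1 + 181·(-4) = 25)
  q = 7: r = 6, s = 0 − 7·1 = -7, t = 1 − 7·(-4) = 29  (check: 749·(-7) + 181·29 = 6)
  q = 4: r = 1, s = 1 − 4·(-7) = 29, t = -4 − 4·29 = -120  (check: 749·29 + 181·(-120) = 1)
The row with r = 1 (the gcd) gives the Bezout coefficients s = 29, t = -120.
Result: 749 · (29) + 181 · (-120) = 1.

gcd(749, 181) = 1; s = 29, t = -120 (check: 749·29 + 181·(-120) = 1).


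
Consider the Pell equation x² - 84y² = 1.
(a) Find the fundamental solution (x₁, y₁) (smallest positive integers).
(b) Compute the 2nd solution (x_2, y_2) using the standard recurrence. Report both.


Step 1: Find the fundamental solution (x₁, y₁) of x² - 84y² = 1.
  Expand √84 as a continued fraction. a₀ = ⌊√84⌋ = 9; iterate m_{k+1} = d_k·a_k − m_k, d_{k+1} = (84 − m_{k+1}²)/d_k, a_{k+1} = ⌊(a₀ + m_{k+1})/d_{k+1}⌋ (starting m₀ = 0, d₀ = 1), with convergents p_k = a_k·p_{k-1} + p_{k-2}, q_k = a_k·q_{k-1} + q_{k-2} (p₋₁ = 1, q₋₁ = 0):
  k = 0: a₀ = 9; p₀/q₀ = 9/1; p₀² − 84·q₀² = 81 − 84 = -3.
  k = 1: m = 9, d = 3, a = ⌊(9 + 9)/3⌋ = 6; p/q = (6·9 + 1)/(6·1 + 0) = 55/6; p² − 84·q² = 3025 − 3024 = 1.
  The first convergent with p² − 84·q² = 1 gives the fundamental solution (x₁, y₁) = (55, 6).
Step 2: Apply the recurrence (x_{n+1}, y_{n+1}) = (x₁x_n + 84y₁y_n, x₁y_n + y₁x_n) repeatedly.
  From (x_1, y_1) = (55, 6): x_2 = 55·55 + 84·6·6 = 6049; y_2 = 55·6 + 6·55 = 660.
Step 3: Verify x_2² - 84·y_2² = 36590401 - 36590400 = 1 (should be 1). ✓

(x_1, y_1) = (55, 6); (x_2, y_2) = (6049, 660).


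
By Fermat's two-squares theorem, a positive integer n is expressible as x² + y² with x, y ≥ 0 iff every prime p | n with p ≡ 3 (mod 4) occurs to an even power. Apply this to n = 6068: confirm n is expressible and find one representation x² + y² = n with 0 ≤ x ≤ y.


Step 1: Factor n = 6068 = 2^2 · 37 · 41.
Step 2: Check the mod-4 condition on each prime factor: 2 = 2 (special); 37 ≡ 1 (mod 4), exponent 1; 41 ≡ 1 (mod 4), exponent 1.
All primes ≡ 3 (mod 4) appear to even exponent (or don't appear), so by the two-squares theorem n IS expressible as a sum of two squares.
Step 3: Build a representation. Group n = k² · m with k = 2 and m = 37 · 41 = 1517 (a product of primes ≡ 1 (mod 4)); a representation of m scales to one of n via (k·x)² + (k·y)² = k²(x² + y²). Each prime p ≡ 1 (mod 4) is itself a sum of two squares; find a² by testing p − a² for a perfect square:
  37: 37 − 1² = 36 = 6² ⇒ 37 = 1² + 6².
  41: 41 − 1² = 40, 41 − 2² = 37, 41 − 3² = 32, 41 − 4² = 25 = 5² ⇒ 41 = 4² + 5².
  Combine using the Brahmagupta–Fibonacci identity (a² + b²)(c² + d²) = (ac − bd)² + (ad + bc)² = (ac + bd)² + (ad − bc)²:
  37 · 41 = 1517: from (1² + 6²)(4² + 5²), take (1·4 − 6·5, 1·5 + 6·4) = (4 − 30, 5 + 24) = (-26, 29); dropping signs (only squares matter) gives (26, 29); check 26² + 29² = 676 + 841 = 1517 ✓.
  Scale by k = 2: (2·26, 2·29) = (52, 58).
Step 4: Order so x ≤ y and verify: 52² + 58² = 2704 + 3364 = 6068 = n. ✓

n = 6068 = 52² + 58² (one valid representation with x ≤ y).


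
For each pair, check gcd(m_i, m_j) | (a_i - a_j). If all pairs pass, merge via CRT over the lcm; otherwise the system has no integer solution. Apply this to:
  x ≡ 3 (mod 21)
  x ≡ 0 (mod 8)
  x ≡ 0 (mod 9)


Moduli 21, 8, 9 are not pairwise coprime, so CRT works modulo lcm(m_i) when all pairwise compatibility conditions hold.
Pairwise compatibility: gcd(m_i, m_j) must divide a_i - a_j for every pair.
Merge one congruence at a time:
  Start: x ≡ 3 (mod 21).
  Combine with x ≡ 0 (mod 8): gcd(21, 8) = 1; 0 - 3 = -3, which IS divisible by 1, so compatible.
    Write x = 3 + 21·t and substitute into x ≡ 0 (mod 8): 21·t ≡ 0 − 3 = -3 (mod 8).
    Reduce coefficients mod 8: 5·t ≡ 5 (mod 8).
    The inverse of 5 mod 8 is 5 (since 5·5 = 25 = 3·8 + 1), so t ≡ 5·5 = 25 ≡ 1 (mod 8).
    Then x = 3 + 21·1 = 24, valid modulo lcm(21, 8) = 168: x ≡ 24 (mod 168).
  Combine with x ≡ 0 (mod 9): gcd(168, 9) = 3; 0 - 24 = -24, which IS divisible by 3, so compatible.
    Write x = 24 + 168·t and substitute into x ≡ 0 (mod 9): 168·t ≡ 0 − 24 = -24 (mod 9).
    Divide the congruence (and modulus) by g = 3: 56·t ≡ -8 (mod 3).
    Reduce coefficients mod 3: 2·t ≡ 1 (mod 3).
    The inverse of 2 mod 3 is 2 (since 2·2 = 4 = 1·3 + 1), so t ≡ 2·1 = 2 ≡ 2 (mod 3).
    Then x = 24 + 168·2 = 360, valid modulo lcm(168, 9) = 504: x ≡ 360 (mod 504).
Verify: 360 mod 21 = 3, 360 mod 8 = 0, 360 mod 9 = 0.

x ≡ 360 (mod 504).


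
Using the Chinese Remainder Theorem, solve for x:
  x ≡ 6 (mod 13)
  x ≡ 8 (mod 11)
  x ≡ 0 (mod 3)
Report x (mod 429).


Moduli 13, 11, 3 are pairwise coprime; by CRT there is a unique solution modulo M = 13 · 11 · 3 = 429.
Solve pairwise, accumulating the modulus:
  Start with x ≡ 6 (mod 13).
  Combine with x ≡ 8 (mod 11): since gcd(13, 11) = 1, we get a unique residue mod 143.
    Write x = 6 + 13·t and substitute into x ≡ 8 (mod 11): 13·t ≡ 8 − 6 = 2 (mod 11).
    Reduce coefficients mod 11: 2·t ≡ 2 (mod 11).
    The inverse of 2 mod 11 is 6 (since 2·6 = 12 = 1·11 + 1), so t ≡ 6·2 = 12 ≡ 1 (mod 11).
    Then x = 6 + 13·1 = 19, valid modulo lcm(13, 11) = 143: x ≡ 19 (mod 143).
  Combine with x ≡ 0 (mod 3): since gcd(143, 3) = 1, we get a unique residue mod 429.
    Write x = 19 + 143·t and substitute into x ≡ 0 (mod 3): 143·t ≡ 0 − 19 = -19 (mod 3).
    Reduce coefficients mod 3: 2·t ≡ 2 (mod 3).
    The inverse of 2 mod 3 is 2 (since 2·2 = 4 = 1·3 + 1), so t ≡ 2·2 = 4 ≡ 1 (mod 3).
    Then x = 19 + 143·1 = 162, valid modulo lcm(143, 3) = 429: x ≡ 162 (mod 429).
Verify: 162 mod 13 = 6 ✓, 162 mod 11 = 8 ✓, 162 mod 3 = 0 ✓.

x ≡ 162 (mod 429).


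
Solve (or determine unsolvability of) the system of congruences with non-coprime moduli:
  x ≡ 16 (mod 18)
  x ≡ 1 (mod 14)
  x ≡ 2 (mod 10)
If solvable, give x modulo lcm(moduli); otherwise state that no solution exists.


Moduli 18, 14, 10 are not pairwise coprime, so CRT works modulo lcm(m_i) when all pairwise compatibility conditions hold.
Pairwise compatibility: gcd(m_i, m_j) must divide a_i - a_j for every pair.
Merge one congruence at a time:
  Start: x ≡ 16 (mod 18).
  Combine with x ≡ 1 (mod 14): gcd(18, 14) = 2, and 1 - 16 = -15 is NOT divisible by 2.
    ⇒ system is inconsistent (no integer solution).

No solution (the system is inconsistent).


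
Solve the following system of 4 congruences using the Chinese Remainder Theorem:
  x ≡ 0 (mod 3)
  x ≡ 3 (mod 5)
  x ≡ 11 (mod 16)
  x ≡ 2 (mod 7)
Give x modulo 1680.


Product of moduli M = 3 · 5 · 16 · 7 = 1680.
Merge one congruence at a time:
  Start: x ≡ 0 (mod 3).
  Combine with x ≡ 3 (mod 5); new modulus lcm = 15.
    Write x = 0 + 3·t and substitute into x ≡ 3 (mod 5): 3·t ≡ 3 − 0 = 3 (mod 5).
    The inverse of 3 mod 5 is 2 (since 3·2 = 6 = 1·5 + 1), so t ≡ 2·3 = 6 ≡ 1 (mod 5).
    Then x = 0 + 3·1 = 3, valid modulo lcm(3, 5) = 15: x ≡ 3 (mod 15).
  Combine with x ≡ 11 (mod 16); new modulus lcm = 240.
    Write x = 3 + 15·t and substitute into x ≡ 11 (mod 16): 15·t ≡ 11 − 3 = 8 (mod 16).
    The inverse of 15 mod 16 is 15 (since 15·15 = 225 = 14·16 + 1), so t ≡ 15·8 = 120 ≡ 8 (mod 16).
    Then x = 3 + 15·8 = 123, valid modulo lcm(15, 16) = 240: x ≡ 123 (mod 240).
  Combine with x ≡ 2 (mod 7); new modulus lcm = 1680.
    Write x = 123 + 240·t and substitute into x ≡ 2 (mod 7): 240·t ≡ 2 − 123 = -121 (mod 7).
    Reduce coefficients mod 7: 2·t ≡ 5 (mod 7).
    The inverse of 2 mod 7 is 4 (since 2·4 = 8 = 1·7 + 1), so t ≡ 4·5 = 20 ≡ 6 (mod 7).
    Then x = 123 + 240·6 = 1563, valid modulo lcm(240, 7) = 1680: x ≡ 1563 (mod 1680).
Verify against each original: 1563 mod 3 = 0, 1563 mod 5 = 3, 1563 mod 16 = 11, 1563 mod 7 = 2.

x ≡ 1563 (mod 1680).


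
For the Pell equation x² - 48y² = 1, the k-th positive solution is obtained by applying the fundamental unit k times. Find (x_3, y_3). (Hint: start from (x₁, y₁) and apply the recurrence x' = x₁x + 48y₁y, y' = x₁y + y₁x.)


Step 1: Find the fundamental solution (x₁, y₁) of x² - 48y² = 1.
  Expand √48 as a continued fraction. a₀ = ⌊√48⌋ = 6; iterate m_{k+1} = d_k·a_k − m_k, d_{k+1} = (48 − m_{k+1}²)/d_k, a_{k+1} = ⌊(a₀ + m_{k+1})/d_{k+1}⌋ (starting m₀ = 0, d₀ = 1), with convergents p_k = a_k·p_{k-1} + p_{k-2}, q_k = a_k·q_{k-1} + q_{k-2} (p₋₁ = 1, q₋₁ = 0):
  k = 0: a₀ = 6; p₀/q₀ = 6/1; p₀² − 48·q₀² = 36 − 48 = -12.
  k = 1: m = 6, d = 12, a = ⌊(6 + 6)/12⌋ = 1; p/q = (1·6 + 1)/(1·1 + 0) = 7/1; p² − 48·q² = 49 − 48 = 1.
  The first convergent with p² − 48·q² = 1 gives the fundamental solution (x₁, y₁) = (7, 1).
Step 2: Apply the recurrence (x_{n+1}, y_{n+1}) = (x₁x_n + 48y₁y_n, x₁y_n + y₁x_n) repeatedly.
  From (x_1, y_1) = (7, 1): x_2 = 7·7 + 48·1·1 = 97; y_2 = 7·1 + 1·7 = 14.
  From (x_2, y_2) = (97, 14): x_3 = 7·97 + 48·1·14 = 1351; y_3 = 7·14 + 1·97 = 195.
Step 3: Verify x_3² - 48·y_3² = 1825201 - 1825200 = 1 (should be 1). ✓

(x_1, y_1) = (7, 1); (x_3, y_3) = (1351, 195).


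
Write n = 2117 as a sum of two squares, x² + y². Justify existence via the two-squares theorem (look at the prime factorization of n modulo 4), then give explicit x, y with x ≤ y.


Step 1: Factor n = 2117 = 29 · 73.
Step 2: Check the mod-4 condition on each prime factor: 29 ≡ 1 (mod 4), exponent 1; 73 ≡ 1 (mod 4), exponent 1.
All primes ≡ 3 (mod 4) appear to even exponent (or don't appear), so by the two-squares theorem n IS expressible as a sum of two squares.
Step 3: Build a representation. Here n = 29 · 73 is a product of primes ≡ 1 (mod 4). Each prime p ≡ 1 (mod 4) is itself a sum of two squares; find a² by testing p − a² for a perfect square:
  29: 29 − 1² = 28, 29 − 2² = 25 = 5² ⇒ 29 = 2² + 5².
  73: 73 − 1² = 72, 73 − 2² = 69, 73 − 3² = 64 = 8² ⇒ 73 = 3² + 8².
  Combine using the Brahmagupta–Fibonacci identity (a² + b²)(c² + d²) = (ac − bd)² + (ad + bc)² = (ac + bd)² + (ad − bc)²:
  29 · 73 = 2117: from (2² + 5²)(3² + 8²), take (2·3 − 5·8, 2·8 + 5·3) = (6 − 40, 16 + 15) = (-34, 31); dropping signs (only squares matter) gives (34, 31); check 34² + 31² = 1156 + 961 = 2117 ✓.
Step 4: Order so x ≤ y and verify: 31² + 34² = 961 + 1156 = 2117 = n. ✓

n = 2117 = 31² + 34² (one valid representation with x ≤ y).


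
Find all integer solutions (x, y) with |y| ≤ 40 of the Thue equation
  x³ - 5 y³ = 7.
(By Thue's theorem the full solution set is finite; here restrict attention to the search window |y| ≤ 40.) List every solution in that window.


The equation is x³ - 5y³ = 7. For fixed y, x³ = 5·y³ + 7, so a solution requires the RHS to be a perfect cube.
Strategy: iterate y from -40 to 40, compute RHS = 5·y³ + 7, and check whether it is a (positive or negative) perfect cube.
Check small values of y:
  y = 0: RHS = 7 is not a perfect cube.
  y = 1: RHS = 12 is not a perfect cube.
  y = -1: RHS = 2 is not a perfect cube.
  y = 2: RHS = 47 is not a perfect cube.
  y = -2: RHS = -33 is not a perfect cube.
  y = 3: RHS = 142 is not a perfect cube.
  y = -3: RHS = -128 is not a perfect cube.
Continuing the search up to |y| = 40 finds no solutions either.
No (x, y) in the scanned range satisfies the equation.

No integer solutions with |y| ≤ 40.


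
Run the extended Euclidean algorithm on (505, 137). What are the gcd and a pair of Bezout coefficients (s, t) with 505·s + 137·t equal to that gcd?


Euclidean algorithm on (505, 137) — divide until remainder is 0:
  505 = 3 · 137 + 94
  137 = 1 · 94 + 43
  94 = 2 · 43 + 8
  43 = 5 · 8 + 3
  8 = 2 · 3 + 2
  3 = 1 · 2 + 1
  2 = 2 · 1 + 0
gcd(505, 137) = 1.
Track Bezout coefficients alongside the remainders: start with r₀ = 505 = a·1 + b·0 (s = 1, t = 0) and r₁ = 137 = a·0 + b·1 (s = 0, t = 1); each new remainder r_{k+1} = r_{k-1} − q_k·r_k inherits s_{k+1} = s_{k-1} − q_k·s_k, t_{k+1} = t_{k-1} − q_k·t_k, so r_k = a·s_k + b·t_k at every step:
  q = 3: r = 94, s = 1 − 3·0 = 1, t = 0 − 3·1 = -3  (check: 505·1 + 137·(-3) = 94)
  q = 1: r = 43, s = 0 − 1·1 = -1, t = 1 − 1·(-3) = 4  (check: 505·(-1) + 137·4 = 43)
  q = 2: r = 8, s = 1 − 2·(-1) = 3, t = -3 − 2·4 = -11  (check: 505·3 + 137·(-11) = 8)
  q = 5: r = 3, s = -1 − 5·3 = -16, t = 4 − 5·(-11) = 59  (check: 505·(-16) + 137·59 = 3)
  q = 2: r = 2, s = 3 − 2·(-16) = 35, t = -11 − 2·59 = -129  (check: 505·35 + 137·(-129) = 2)
  q = 1: r = 1, s = -16 − 1·35 = -51, t = 59 − 1·(-129) = 188  (check: 505·(-51) + 137·188 = 1)
The row with r = 1 (the gcd) gives the Bezout coefficients s = -51, t = 188.
Result: 505 · (-51) + 137 · (188) = 1.

gcd(505, 137) = 1; s = -51, t = 188 (check: 505·(-51) + 137·188 = 1).


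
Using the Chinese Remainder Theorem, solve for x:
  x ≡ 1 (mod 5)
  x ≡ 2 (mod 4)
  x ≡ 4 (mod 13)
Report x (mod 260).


Moduli 5, 4, 13 are pairwise coprime; by CRT there is a unique solution modulo M = 5 · 4 · 13 = 260.
Solve pairwise, accumulating the modulus:
  Start with x ≡ 1 (mod 5).
  Combine with x ≡ 2 (mod 4): since gcd(5, 4) = 1, we get a unique residue mod 20.
    Write x = 1 + 5·t and substitute into x ≡ 2 (mod 4): 5·t ≡ 2 − 1 = 1 (mod 4).
    Reduce coefficients mod 4: 1·t ≡ 1 (mod 4).
    So t ≡ 1 (mod 4).
    Then x = 1 + 5·1 = 6, valid modulo lcm(5, 4) = 20: x ≡ 6 (mod 20).
  Combine with x ≡ 4 (mod 13): since gcd(20, 13) = 1, we get a unique residue mod 260.
    Write x = 6 + 20·t and substitute into x ≡ 4 (mod 13): 20·t ≡ 4 − 6 = -2 (mod 13).
    Reduce coefficients mod 13: 7·t ≡ 11 (mod 13).
    The inverse of 7 mod 13 is 2 (since 7·2 = 14 = 1·13 + 1), so t ≡ 2·11 = 22 ≡ 9 (mod 13).
    Then x = 6 + 20·9 = 186, valid modulo lcm(20, 13) = 260: x ≡ 186 (mod 260).
Verify: 186 mod 5 = 1 ✓, 186 mod 4 = 2 ✓, 186 mod 13 = 4 ✓.

x ≡ 186 (mod 260).


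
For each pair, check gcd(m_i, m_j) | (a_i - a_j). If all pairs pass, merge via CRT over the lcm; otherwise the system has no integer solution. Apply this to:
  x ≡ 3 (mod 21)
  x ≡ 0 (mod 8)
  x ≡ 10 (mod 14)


Moduli 21, 8, 14 are not pairwise coprime, so CRT works modulo lcm(m_i) when all pairwise compatibility conditions hold.
Pairwise compatibility: gcd(m_i, m_j) must divide a_i - a_j for every pair.
Merge one congruence at a time:
  Start: x ≡ 3 (mod 21).
  Combine with x ≡ 0 (mod 8): gcd(21, 8) = 1; 0 - 3 = -3, which IS divisible by 1, so compatible.
    Write x = 3 + 21·t and substitute into x ≡ 0 (mod 8): 21·t ≡ 0 − 3 = -3 (mod 8).
    Reduce coefficients mod 8: 5·t ≡ 5 (mod 8).
    The inverse of 5 mod 8 is 5 (since 5·5 = 25 = 3·8 + 1), so t ≡ 5·5 = 25 ≡ 1 (mod 8).
    Then x = 3 + 21·1 = 24, valid modulo lcm(21, 8) = 168: x ≡ 24 (mod 168).
  Combine with x ≡ 10 (mod 14): gcd(168, 14) = 14; 10 - 24 = -14, which IS divisible by 14, so compatible.
    Write x = 24 + 168·t and substitute into x ≡ 10 (mod 14): 168·t ≡ 10 − 24 = -14 (mod 14).
    Divide the congruence (and modulus) by g = 14: 12·t ≡ -1 (mod 1).
    Modulo 1 every t works; take t = 0.
    Then x = 24 + 168·0 = 24, valid modulo lcm(168, 14) = 168: x ≡ 24 (mod 168).
Verify: 24 mod 21 = 3, 24 mod 8 = 0, 24 mod 14 = 10.

x ≡ 24 (mod 168).


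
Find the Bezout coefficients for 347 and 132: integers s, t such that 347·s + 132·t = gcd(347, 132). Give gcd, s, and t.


Euclidean algorithm on (347, 132) — divide until remainder is 0:
  347 = 2 · 132 + 83
  132 = 1 · 83 + 49
  83 = 1 · 49 + 34
  49 = 1 · 34 + 15
  34 = 2 · 15 + 4
  15 = 3 · 4 + 3
  4 = 1 · 3 + 1
  3 = 3 · 1 + 0
gcd(347, 132) = 1.
Track Bezout coefficients alongside the remainders: start with r₀ = 347 = a·1 + b·0 (s = 1, t = 0) and r₁ = 132 = a·0 + b·1 (s = 0, t = 1); each new remainder r_{k+1} = r_{k-1} − q_k·r_k inherits s_{k+1} = s_{k-1} − q_k·s_k, t_{k+1} = t_{k-1} − q_k·t_k, so r_k = a·s_k + b·t_k at every step:
  q = 2: r = 83, s = 1 − 2·0 = 1, t = 0 − 2·1 = -2  (check: 347·1 + 132·(-2) = 83)
  q = 1: r = 49, s = 0 − 1·1 = -1, t = 1 − 1·(-2) = 3  (check: 347·(-1) + 132·3 = 49)
  q = 1: r = 34, s = 1 − 1·(-1) = 2, t = -2 − 1·3 = -5  (check: 347·2 + 132·(-5) = 34)
  q = 1: r = 15, s = -1 − 1·2 = -3, t = 3 − 1·(-5) = 8  (check: 347·(-3) + 132·8 = 15)
  q = 2: r = 4, s = 2 − 2·(-3) = 8, t = -5 − 2·8 = -21  (check: 347·8 + 132·(-21) = 4)
  q = 3: r = 3, s = -3 − 3·8 = -27, t = 8 − 3·(-21) = 71  (check: 347·(-27) + 132·71 = 3)
  q = 1: r = 1, s = 8 − 1·(-27) = 35, t = -21 − 1·71 = -92  (check: 347·35 + 132·(-92) = 1)
The row with r = 1 (the gcd) gives the Bezout coefficients s = 35, t = -92.
Result: 347 · (35) + 132 · (-92) = 1.

gcd(347, 132) = 1; s = 35, t = -92 (check: 347·35 + 132·(-92) = 1).


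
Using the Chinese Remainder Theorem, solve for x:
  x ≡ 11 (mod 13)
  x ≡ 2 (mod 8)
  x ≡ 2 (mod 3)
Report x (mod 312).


Moduli 13, 8, 3 are pairwise coprime; by CRT there is a unique solution modulo M = 13 · 8 · 3 = 312.
Solve pairwise, accumulating the modulus:
  Start with x ≡ 11 (mod 13).
  Combine with x ≡ 2 (mod 8): since gcd(13, 8) = 1, we get a unique residue mod 104.
    Write x = 11 + 13·t and substitute into x ≡ 2 (mod 8): 13·t ≡ 2 − 11 = -9 (mod 8).
    Reduce coefficients mod 8: 5·t ≡ 7 (mod 8).
    The inverse of 5 mod 8 is 5 (since 5·5 = 25 = 3·8 + 1), so t ≡ 5·7 = 35 ≡ 3 (mod 8).
    Then x = 11 + 13·3 = 50, valid modulo lcm(13, 8) = 104: x ≡ 50 (mod 104).
  Combine with x ≡ 2 (mod 3): since gcd(104, 3) = 1, we get a unique residue mod 312.
    Write x = 50 + 104·t and substitute into x ≡ 2 (mod 3): 104·t ≡ 2 − 50 = -48 (mod 3).
    Reduce coefficients mod 3: 2·t ≡ 0 (mod 3).
    The inverse of 2 mod 3 is 2 (since 2·2 = 4 = 1·3 + 1), so t ≡ 2·0 = 0 ≡ 0 (mod 3).
    Then x = 50 + 104·0 = 50, valid modulo lcm(104, 3) = 312: x ≡ 50 (mod 312).
Verify: 50 mod 13 = 11 ✓, 50 mod 8 = 2 ✓, 50 mod 3 = 2 ✓.

x ≡ 50 (mod 312).


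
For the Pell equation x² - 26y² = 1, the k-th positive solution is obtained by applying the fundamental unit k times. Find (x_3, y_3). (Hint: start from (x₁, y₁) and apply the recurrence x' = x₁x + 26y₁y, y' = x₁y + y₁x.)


Step 1: Find the fundamental solution (x₁, y₁) of x² - 26y² = 1.
  Expand √26 as a continued fraction. a₀ = ⌊√26⌋ = 5; iterate m_{k+1} = d_k·a_k − m_k, d_{k+1} = (26 − m_{k+1}²)/d_k, a_{k+1} = ⌊(a₀ + m_{k+1})/d_{k+1}⌋ (starting m₀ = 0, d₀ = 1), with convergents p_k = a_k·p_{k-1} + p_{k-2}, q_k = a_k·q_{k-1} + q_{k-2} (p₋₁ = 1, q₋₁ = 0):
  k = 0: a₀ = 5; p₀/q₀ = 5/1; p₀² − 26·q₀² = 25 − 26 = -1.
  k = 1: m = 5, d = 1, a = ⌊(5 + 5)/1⌋ = 10; p/q = (10·5 + 1)/(10·1 + 0) = 51/10; p² − 26·q² = 2601 − 2600 = 1.
  The first convergent with p² − 26·q² = 1 gives the fundamental solution (x₁, y₁) = (51, 10).
Step 2: Apply the recurrence (x_{n+1}, y_{n+1}) = (x₁x_n + 26y₁y_n, x₁y_n + y₁x_n) repeatedly.
  From (x_1, y_1) = (51, 10): x_2 = 51·51 + 26·10·10 = 5201; y_2 = 51·10 + 10·51 = 1020.
  From (x_2, y_2) = (5201, 1020): x_3 = 51·5201 + 26·10·1020 = 530451; y_3 = 51·1020 + 10·5201 = 104030.
Step 3: Verify x_3² - 26·y_3² = 281378263401 - 281378263400 = 1 (should be 1). ✓

(x_1, y_1) = (51, 10); (x_3, y_3) = (530451, 104030).


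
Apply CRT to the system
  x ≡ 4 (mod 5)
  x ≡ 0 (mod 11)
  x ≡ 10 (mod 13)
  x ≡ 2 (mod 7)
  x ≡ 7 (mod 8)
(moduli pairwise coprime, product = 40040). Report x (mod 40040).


Product of moduli M = 5 · 11 · 13 · 7 · 8 = 40040.
Merge one congruence at a time:
  Start: x ≡ 4 (mod 5).
  Combine with x ≡ 0 (mod 11); new modulus lcm = 55.
    Write x = 4 + 5·t and substitute into x ≡ 0 (mod 11): 5·t ≡ 0 − 4 = -4 (mod 11).
    Reduce coefficients mod 11: 5·t ≡ 7 (mod 11).
    The inverse of 5 mod 11 is 9 (since 5·9 = 45 = 4·11 + 1), so t ≡ 9·7 = 63 ≡ 8 (mod 11).
    Then x = 4 + 5·8 = 44, valid modulo lcm(5, 11) = 55: x ≡ 44 (mod 55).
  Combine with x ≡ 10 (mod 13); new modulus lcm = 715.
    Write x = 44 + 55·t and substitute into x ≡ 10 (mod 13): 55·t ≡ 10 − 44 = -34 (mod 13).
    Reduce coefficients mod 13: 3·t ≡ 5 (mod 13).
    The inverse of 3 mod 13 is 9 (since 3·9 = 27 = 2·13 + 1), so t ≡ 9·5 = 45 ≡ 6 (mod 13).
    Then x = 44 + 55·6 = 374, valid modulo lcm(55, 13) = 715: x ≡ 374 (mod 715).
  Combine with x ≡ 2 (mod 7); new modulus lcm = 5005.
    Write x = 374 + 715·t and substitute into x ≡ 2 (mod 7): 715·t ≡ 2 − 374 = -372 (mod 7).
    Reduce coefficients mod 7: 1·t ≡ 6 (mod 7).
    So t ≡ 6 (mod 7).
    Then x = 374 + 715·6 = 4664, valid modulo lcm(715, 7) = 5005: x ≡ 4664 (mod 5005).
  Combine with x ≡ 7 (mod 8); new modulus lcm = 40040.
    Write x = 4664 + 5005·t and substitute into x ≡ 7 (mod 8): 5005·t ≡ 7 − 4664 = -4657 (mod 8).
    Reduce coefficients mod 8: 5·t ≡ 7 (mod 8).
    The inverse of 5 mod 8 is 5 (since 5·5 = 25 = 3·8 + 1), so t ≡ 5·7 = 35 ≡ 3 (mod 8).
    Then x = 4664 + 5005·3 = 19679, valid modulo lcm(5005, 8) = 40040: x ≡ 19679 (mod 40040).
Verify against each original: 19679 mod 5 = 4, 19679 mod 11 = 0, 19679 mod 13 = 10, 19679 mod 7 = 2, 19679 mod 8 = 7.

x ≡ 19679 (mod 40040).


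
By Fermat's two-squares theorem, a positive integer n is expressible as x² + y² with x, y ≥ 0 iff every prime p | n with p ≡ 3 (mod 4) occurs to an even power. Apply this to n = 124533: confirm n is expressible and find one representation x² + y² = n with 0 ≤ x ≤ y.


Step 1: Factor n = 124533 = 3^2 · 101 · 137.
Step 2: Check the mod-4 condition on each prime factor: 3 ≡ 3 (mod 4), exponent 2 (must be even); 101 ≡ 1 (mod 4), exponent 1; 137 ≡ 1 (mod 4), exponent 1.
All primes ≡ 3 (mod 4) appear to even exponent (or don't appear), so by the two-squares theorem n IS expressible as a sum of two squares.
Step 3: Build a representation. Group n = k² · m with k = 3 and m = 101 · 137 = 13837 (a product of primes ≡ 1 (mod 4)); a representation of m scales to one of n via (k·x)² + (k·y)² = k²(x² + y²). Each prime p ≡ 1 (mod 4) is itself a sum of two squares; find a² by testing p − a² for a perfect square:
  101: 101 − 1² = 100 = 10² ⇒ 101 = 1² + 10².
  137: 137 − 1² = 136, 137 − 2² = 133, 137 − 3² = 128, 137 − 4² = 121 = 11² ⇒ 137 = 4² + 11².
  Combine using the Brahmagupta–Fibonacci identity (a² + b²)(c² + d²) = (ac − bd)² + (ad + bc)² = (ac + bd)² + (ad − bc)²:
  101 · 137 = 13837: from (1² + 10²)(4² + 11²), take (1·4 − 10·11, 1·11 + 10·4) = (4 − 110, 11 + 40) = (-106, 51); dropping signs (only squares matter) gives (106, 51); check 106² + 51² = 11236 + 2601 = 13837 ✓.
  Scale by k = 3: (3·106, 3·51) = (318, 153).
Step 4: Order so x ≤ y and verify: 153² + 318² = 23409 + 101124 = 124533 = n. ✓

n = 124533 = 153² + 318² (one valid representation with x ≤ y).


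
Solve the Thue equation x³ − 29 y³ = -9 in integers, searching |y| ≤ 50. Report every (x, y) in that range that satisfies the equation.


The equation is x³ - 29y³ = -9. For fixed y, x³ = 29·y³ − 9, so a solution requires the RHS to be a perfect cube.
Strategy: iterate y from -50 to 50, compute RHS = 29·y³ − 9, and check whether it is a (positive or negative) perfect cube.
Check small values of y:
  y = 0: RHS = -9 is not a perfect cube.
  y = 1: RHS = 20 is not a perfect cube.
  y = -1: RHS = -38 is not a perfect cube.
  y = 2: RHS = 223 is not a perfect cube.
  y = -2: RHS = -241 is not a perfect cube.
  y = 3: RHS = 774 is not a perfect cube.
  y = -3: RHS = -792 is not a perfect cube.
Continuing the search up to |y| = 50 finds no solutions either.
No (x, y) in the scanned range satisfies the equation.

No integer solutions with |y| ≤ 50.


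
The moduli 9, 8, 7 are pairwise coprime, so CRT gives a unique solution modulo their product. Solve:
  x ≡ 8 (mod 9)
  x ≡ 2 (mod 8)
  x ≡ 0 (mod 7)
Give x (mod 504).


Moduli 9, 8, 7 are pairwise coprime; by CRT there is a unique solution modulo M = 9 · 8 · 7 = 504.
Solve pairwise, accumulating the modulus:
  Start with x ≡ 8 (mod 9).
  Combine with x ≡ 2 (mod 8): since gcd(9, 8) = 1, we get a unique residue mod 72.
    Write x = 8 + 9·t and substitute into x ≡ 2 (mod 8): 9·t ≡ 2 − 8 = -6 (mod 8).
    Reduce coefficients mod 8: 1·t ≡ 2 (mod 8).
    So t ≡ 2 (mod 8).
    Then x = 8 + 9·2 = 26, valid modulo lcm(9, 8) = 72: x ≡ 26 (mod 72).
  Combine with x ≡ 0 (mod 7): since gcd(72, 7) = 1, we get a unique residue mod 504.
    Write x = 26 + 72·t and substitute into x ≡ 0 (mod 7): 72·t ≡ 0 − 26 = -26 (mod 7).
    Reduce coefficients mod 7: 2·t ≡ 2 (mod 7).
    The inverse of 2 mod 7 is 4 (since 2·4 = 8 = 1·7 + 1), so t ≡ 4·2 = 8 ≡ 1 (mod 7).
    Then x = 26 + 72·1 = 98, valid modulo lcm(72, 7) = 504: x ≡ 98 (mod 504).
Verify: 98 mod 9 = 8 ✓, 98 mod 8 = 2 ✓, 98 mod 7 = 0 ✓.

x ≡ 98 (mod 504).


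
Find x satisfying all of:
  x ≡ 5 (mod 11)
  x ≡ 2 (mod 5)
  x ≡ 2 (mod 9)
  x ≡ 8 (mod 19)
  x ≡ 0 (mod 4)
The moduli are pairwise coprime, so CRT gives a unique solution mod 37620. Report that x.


Product of moduli M = 11 · 5 · 9 · 19 · 4 = 37620.
Merge one congruence at a time:
  Start: x ≡ 5 (mod 11).
  Combine with x ≡ 2 (mod 5); new modulus lcm = 55.
    Write x = 5 + 11·t and substitute into x ≡ 2 (mod 5): 11·t ≡ 2 − 5 = -3 (mod 5).
    Reduce coefficients mod 5: 1·t ≡ 2 (mod 5).
    So t ≡ 2 (mod 5).
    Then x = 5 + 11·2 = 27, valid modulo lcm(11, 5) = 55: x ≡ 27 (mod 55).
  Combine with x ≡ 2 (mod 9); new modulus lcm = 495.
    Write x = 27 + 55·t and substitute into x ≡ 2 (mod 9): 55·t ≡ 2 − 27 = -25 (mod 9).
    Reduce coefficients mod 9: 1·t ≡ 2 (mod 9).
    So t ≡ 2 (mod 9).
    Then x = 27 + 55·2 = 137, valid modulo lcm(55, 9) = 495: x ≡ 137 (mod 495).
  Combine with x ≡ 8 (mod 19); new modulus lcm = 9405.
    Write x = 137 + 495·t and substitute into x ≡ 8 (mod 19): 495·t ≡ 8 − 137 = -129 (mod 19).
    Reduce coefficients mod 19: 1·t ≡ 4 (mod 19).
    So t ≡ 4 (mod 19).
    Then x = 137 + 495·4 = 2117, valid modulo lcm(495, 19) = 9405: x ≡ 2117 (mod 9405).
  Combine with x ≡ 0 (mod 4); new modulus lcm = 37620.
    Write x = 2117 + 9405·t and substitute into x ≡ 0 (mod 4): 9405·t ≡ 0 − 2117 = -2117 (mod 4).
    Reduce coefficients mod 4: 1·t ≡ 3 (mod 4).
    So t ≡ 3 (mod 4).
    Then x = 2117 + 9405·3 = 30332, valid modulo lcm(9405, 4) = 37620: x ≡ 30332 (mod 37620).
Verify against each original: 30332 mod 11 = 5, 30332 mod 5 = 2, 30332 mod 9 = 2, 30332 mod 19 = 8, 30332 mod 4 = 0.

x ≡ 30332 (mod 37620).


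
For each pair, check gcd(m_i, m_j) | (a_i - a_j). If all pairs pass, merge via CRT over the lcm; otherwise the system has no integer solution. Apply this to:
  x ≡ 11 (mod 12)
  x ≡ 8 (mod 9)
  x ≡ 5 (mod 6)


Moduli 12, 9, 6 are not pairwise coprime, so CRT works modulo lcm(m_i) when all pairwise compatibility conditions hold.
Pairwise compatibility: gcd(m_i, m_j) must divide a_i - a_j for every pair.
Merge one congruence at a time:
  Start: x ≡ 11 (mod 12).
  Combine with x ≡ 8 (mod 9): gcd(12, 9) = 3; 8 - 11 = -3, which IS divisible by 3, so compatible.
    Write x = 11 + 12·t and substitute into x ≡ 8 (mod 9): 12·t ≡ 8 − 11 = -3 (mod 9).
    Divide the congruence (and modulus) by g = 3: 4·t ≡ -1 (mod 3).
    Reduce coefficients mod 3: 1·t ≡ 2 (mod 3).
    So t ≡ 2 (mod 3).
    Then x = 11 + 12·2 = 35, valid modulo lcm(12, 9) = 36: x ≡ 35 (mod 36).
  Combine with x ≡ 5 (mod 6): gcd(36, 6) = 6; 5 - 35 = -30, which IS divisible by 6, so compatible.
    Write x = 35 + 36·t and substitute into x ≡ 5 (mod 6): 36·t ≡ 5 − 35 = -30 (mod 6).
    Divide the congruence (and modulus) by g = 6: 6·t ≡ -5 (mod 1).
    Modulo 1 every t works; take t = 0.
    Then x = 35 + 36·0 = 35, valid modulo lcm(36, 6) = 36: x ≡ 35 (mod 36).
Verify: 35 mod 12 = 11, 35 mod 9 = 8, 35 mod 6 = 5.

x ≡ 35 (mod 36).


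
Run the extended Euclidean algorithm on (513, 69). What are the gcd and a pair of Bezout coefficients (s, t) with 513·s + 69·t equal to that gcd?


Euclidean algorithm on (513, 69) — divide until remainder is 0:
  513 = 7 · 69 + 30
  69 = 2 · 30 + 9
  30 = 3 · 9 + 3
  9 = 3 · 3 + 0
gcd(513, 69) = 3.
Track Bezout coefficients alongside the remainders: start with r₀ = 513 = a·1 + b·0 (s = 1, t = 0) and r₁ = 69 = a·0 + b·1 (s = 0, t = 1); each new remainder r_{k+1} = r_{k-1} − q_k·r_k inherits s_{k+1} = s_{k-1} − q_k·s_k, t_{k+1} = t_{k-1} − q_k·t_k, so r_k = a·s_k + b·t_k at every step:
  q = 7: r = 30, s = 1 − 7·0 = 1, t = 0 − 7·1 = -7  (check: 513·1 + 69·(-7) = 30)
  q = 2: r = 9, s = 0 − 2·1 = -2, t = 1 − 2·(-7) = 15  (check: 513·(-2) + 69·15 = 9)
  q = 3: r = 3, s = 1 − 3·(-2) = 7, t = -7 − 3·15 = -52  (check: 513·7 + 69·(-52) = 3)
The row with r = 3 (the gcd) gives the Bezout coefficients s = 7, t = -52.
Result: 513 · (7) + 69 · (-52) = 3.

gcd(513, 69) = 3; s = 7, t = -52 (check: 513·7 + 69·(-52) = 3).


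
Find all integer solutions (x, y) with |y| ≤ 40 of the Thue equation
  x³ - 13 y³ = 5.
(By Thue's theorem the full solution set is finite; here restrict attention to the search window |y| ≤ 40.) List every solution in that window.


The equation is x³ - 13y³ = 5. For fixed y, x³ = 13·y³ + 5, so a solution requires the RHS to be a perfect cube.
Strategy: iterate y from -40 to 40, compute RHS = 13·y³ + 5, and check whether it is a (positive or negative) perfect cube.
Check small values of y:
  y = 0: RHS = 5 is not a perfect cube.
  y = 1: RHS = 18 is not a perfect cube.
  y = -1: RHS = -8 = (-2)³ ⇒ x = -2 works.
  y = 2: RHS = 109 is not a perfect cube.
  y = -2: RHS = -99 is not a perfect cube.
  y = 3: RHS = 356 is not a perfect cube.
  y = -3: RHS = -346 is not a perfect cube.
Continuing the search up to |y| = 40 finds no further solutions beyond those listed.
Collected solutions: (-2, -1).

Solutions (with |y| ≤ 40): (-2, -1).


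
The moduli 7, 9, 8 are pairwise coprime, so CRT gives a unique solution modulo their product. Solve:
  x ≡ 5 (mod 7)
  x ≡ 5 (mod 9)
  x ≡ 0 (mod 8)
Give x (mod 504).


Moduli 7, 9, 8 are pairwise coprime; by CRT there is a unique solution modulo M = 7 · 9 · 8 = 504.
Solve pairwise, accumulating the modulus:
  Start with x ≡ 5 (mod 7).
  Combine with x ≡ 5 (mod 9): since gcd(7, 9) = 1, we get a unique residue mod 63.
    Write x = 5 + 7·t and substitute into x ≡ 5 (mod 9): 7·t ≡ 5 − 5 = 0 (mod 9).
    The inverse of 7 mod 9 is 4 (since 7·4 = 28 = 3·9 + 1), so t ≡ 4·0 = 0 ≡ 0 (mod 9).
    Then x = 5 + 7·0 = 5, valid modulo lcm(7, 9) = 63: x ≡ 5 (mod 63).
  Combine with x ≡ 0 (mod 8): since gcd(63, 8) = 1, we get a unique residue mod 504.
    Write x = 5 + 63·t and substitute into x ≡ 0 (mod 8): 63·t ≡ 0 − 5 = -5 (mod 8).
    Reduce coefficients mod 8: 7·t ≡ 3 (mod 8).
    The inverse of 7 mod 8 is 7 (since 7·7 = 49 = 6·8 + 1), so t ≡ 7·3 = 21 ≡ 5 (mod 8).
    Then x = 5 + 63·5 = 320, valid modulo lcm(63, 8) = 504: x ≡ 320 (mod 504).
Verify: 320 mod 7 = 5 ✓, 320 mod 9 = 5 ✓, 320 mod 8 = 0 ✓.

x ≡ 320 (mod 504).


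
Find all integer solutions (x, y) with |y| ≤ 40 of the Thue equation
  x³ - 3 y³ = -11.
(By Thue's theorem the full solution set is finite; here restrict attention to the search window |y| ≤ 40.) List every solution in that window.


The equation is x³ - 3y³ = -11. For fixed y, x³ = 3·y³ − 11, so a solution requires the RHS to be a perfect cube.
Strategy: iterate y from -40 to 40, compute RHS = 3·y³ − 11, and check whether it is a (positive or negative) perfect cube.
Check small values of y:
  y = 0: RHS = -11 is not a perfect cube.
  y = 1: RHS = -8 = (-2)³ ⇒ x = -2 works.
  y = -1: RHS = -14 is not a perfect cube.
  y = 2: RHS = 13 is not a perfect cube.
  y = -2: RHS = -35 is not a perfect cube.
  y = 3: RHS = 70 is not a perfect cube.
  y = -3: RHS = -92 is not a perfect cube.
Continuing the search up to |y| = 40 finds no further solutions beyond those listed.
Collected solutions: (-2, 1).

Solutions (with |y| ≤ 40): (-2, 1).


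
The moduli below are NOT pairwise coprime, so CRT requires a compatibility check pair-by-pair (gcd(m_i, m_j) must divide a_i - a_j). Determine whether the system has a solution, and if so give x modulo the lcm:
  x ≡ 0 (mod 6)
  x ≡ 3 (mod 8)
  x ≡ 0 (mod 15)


Moduli 6, 8, 15 are not pairwise coprime, so CRT works modulo lcm(m_i) when all pairwise compatibility conditions hold.
Pairwise compatibility: gcd(m_i, m_j) must divide a_i - a_j for every pair.
Merge one congruence at a time:
  Start: x ≡ 0 (mod 6).
  Combine with x ≡ 3 (mod 8): gcd(6, 8) = 2, and 3 - 0 = 3 is NOT divisible by 2.
    ⇒ system is inconsistent (no integer solution).

No solution (the system is inconsistent).


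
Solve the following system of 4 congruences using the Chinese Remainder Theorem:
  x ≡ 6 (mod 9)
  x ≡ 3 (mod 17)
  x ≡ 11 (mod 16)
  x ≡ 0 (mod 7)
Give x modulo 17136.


Product of moduli M = 9 · 17 · 16 · 7 = 17136.
Merge one congruence at a time:
  Start: x ≡ 6 (mod 9).
  Combine with x ≡ 3 (mod 17); new modulus lcm = 153.
    Write x = 6 + 9·t and substitute into x ≡ 3 (mod 17): 9·t ≡ 3 − 6 = -3 (mod 17).
    Reduce coefficients mod 17: 9·t ≡ 14 (mod 17).
    The inverse of 9 mod 17 is 2 (since 9·2 = 18 = 1·17 + 1), so t ≡ 2·14 = 28 ≡ 11 (mod 17).
    Then x = 6 + 9·11 = 105, valid modulo lcm(9, 17) = 153: x ≡ 105 (mod 153).
  Combine with x ≡ 11 (mod 16); new modulus lcm = 2448.
    Write x = 105 + 153·t and substitute into x ≡ 11 (mod 16): 153·t ≡ 11 − 105 = -94 (mod 16).
    Reduce coefficients mod 16: 9·t ≡ 2 (mod 16).
    The inverse of 9 mod 16 is 9 (since 9·9 = 81 = 5·16 + 1), so t ≡ 9·2 = 18 ≡ 2 (mod 16).
    Then x = 105 + 153·2 = 411, valid modulo lcm(153, 16) = 2448: x ≡ 411 (mod 2448).
  Combine with x ≡ 0 (mod 7); new modulus lcm = 17136.
    Write x = 411 + 2448·t and substitute into x ≡ 0 (mod 7): 2448·t ≡ 0 − 411 = -411 (mod 7).
    Reduce coefficients mod 7: 5·t ≡ 2 (mod 7).
    The inverse of 5 mod 7 is 3 (since 5·3 = 15 = 2·7 + 1), so t ≡ 3·2 = 6 ≡ 6 (mod 7).
    Then x = 411 + 2448·6 = 15099, valid modulo lcm(2448, 7) = 17136: x ≡ 15099 (mod 17136).
Verify against each original: 15099 mod 9 = 6, 15099 mod 17 = 3, 15099 mod 16 = 11, 15099 mod 7 = 0.

x ≡ 15099 (mod 17136).


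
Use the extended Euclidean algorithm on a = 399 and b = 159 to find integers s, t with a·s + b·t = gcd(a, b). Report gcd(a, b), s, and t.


Euclidean algorithm on (399, 159) — divide until remainder is 0:
  399 = 2 · 159 + 81
  159 = 1 · 81 + 78
  81 = 1 · 78 + 3
  78 = 26 · 3 + 0
gcd(399, 159) = 3.
Track Bezout coefficients alongside the remainders: start with r₀ = 399 = a·1 + b·0 (s = 1, t = 0) and r₁ = 159 = a·0 + b·1 (s = 0, t = 1); each new remainder r_{k+1} = r_{k-1} − q_k·r_k inherits s_{k+1} = s_{k-1} − q_k·s_k, t_{k+1} = t_{k-1} − q_k·t_k, so r_k = a·s_k + b·t_k at every step:
  q = 2: r = 81, s = 1 − 2·0 = 1, t = 0 − 2·1 = -2  (check: 399·1 + 159·(-2) = 81)
  q = 1: r = 78, s = 0 − 1·1 = -1, t = 1 − 1·(-2) = 3  (check: 399·(-1) + 159·3 = 78)
  q = 1: r = 3, s = 1 − 1·(-1) = 2, t = -2 − 1·3 = -5  (check: 399·2 + 159·(-5) = 3)
The row with r = 3 (the gcd) gives the Bezout coefficients s = 2, t = -5.
Result: 399 · (2) + 159 · (-5) = 3.

gcd(399, 159) = 3; s = 2, t = -5 (check: 399·2 + 159·(-5) = 3).


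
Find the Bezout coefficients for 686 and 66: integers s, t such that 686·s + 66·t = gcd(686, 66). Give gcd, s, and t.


Euclidean algorithm on (686, 66) — divide until remainder is 0:
  686 = 10 · 66 + 26
  66 = 2 · 26 + 14
  26 = 1 · 14 + 12
  14 = 1 · 12 + 2
  12 = 6 · 2 + 0
gcd(686, 66) = 2.
Track Bezout coefficients alongside the remainders: start with r₀ = 686 = a·1 + b·0 (s = 1, t = 0) and r₁ = 66 = a·0 + b·1 (s = 0, t = 1); each new remainder r_{k+1} = r_{k-1} − q_k·r_k inherits s_{k+1} = s_{k-1} − q_k·s_k, t_{k+1} = t_{k-1} − q_k·t_k, so r_k = a·s_k + b·t_k at every step:
  q = 10: r = 26, s = 1 − 10·0 = 1, t = 0 − 10·1 = -10  (check: 686·1 + 66·(-10) = 26)
  q = 2: r = 14, s = 0 − 2·1 = -2, t = 1 − 2·(-10) = 21  (check: 686·(-2) + 66·21 = 14)
  q = 1: r = 12, s = 1 − 1·(-2) = 3, t = -10 − 1·21 = -31  (check: 686·3 + 66·(-31) = 12)
  q = 1: r = 2, s = -2 − 1·3 = -5, t = 21 − 1·(-31) = 52  (check: 686·(-5) + 66·52 = 2)
The row with r = 2 (the gcd) gives the Bezout coefficients s = -5, t = 52.
Result: 686 · (-5) + 66 · (52) = 2.

gcd(686, 66) = 2; s = -5, t = 52 (check: 686·(-5) + 66·52 = 2).


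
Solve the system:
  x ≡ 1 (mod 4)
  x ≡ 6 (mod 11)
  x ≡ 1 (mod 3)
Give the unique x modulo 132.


Moduli 4, 11, 3 are pairwise coprime; by CRT there is a unique solution modulo M = 4 · 11 · 3 = 132.
Solve pairwise, accumulating the modulus:
  Start with x ≡ 1 (mod 4).
  Combine with x ≡ 6 (mod 11): since gcd(4, 11) = 1, we get a unique residue mod 44.
    Write x = 1 + 4·t and substitute into x ≡ 6 (mod 11): 4·t ≡ 6 − 1 = 5 (mod 11).
    The inverse of 4 mod 11 is 3 (since 4·3 = 12 = 1·11 + 1), so t ≡ 3·5 = 15 ≡ 4 (mod 11).
    Then x = 1 + 4·4 = 17, valid modulo lcm(4, 11) = 44: x ≡ 17 (mod 44).
  Combine with x ≡ 1 (mod 3): since gcd(44, 3) = 1, we get a unique residue mod 132.
    Write x = 17 + 44·t and substitute into x ≡ 1 (mod 3): 44·t ≡ 1 − 17 = -16 (mod 3).
    Reduce coefficients mod 3: 2·t ≡ 2 (mod 3).
    The inverse of 2 mod 3 is 2 (since 2·2 = 4 = 1·3 + 1), so t ≡ 2·2 = 4 ≡ 1 (mod 3).
    Then x = 17 + 44·1 = 61, valid modulo lcm(44, 3) = 132: x ≡ 61 (mod 132).
Verify: 61 mod 4 = 1 ✓, 61 mod 11 = 6 ✓, 61 mod 3 = 1 ✓.

x ≡ 61 (mod 132).


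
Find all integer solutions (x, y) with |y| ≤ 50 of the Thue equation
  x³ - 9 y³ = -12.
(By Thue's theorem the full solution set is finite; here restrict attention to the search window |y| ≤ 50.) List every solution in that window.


The equation is x³ - 9y³ = -12. For fixed y, x³ = 9·y³ − 12, so a solution requires the RHS to be a perfect cube.
Strategy: iterate y from -50 to 50, compute RHS = 9·y³ − 12, and check whether it is a (positive or negative) perfect cube.
Check small values of y:
  y = 0: RHS = -12 is not a perfect cube.
  y = 1: RHS = -3 is not a perfect cube.
  y = -1: RHS = -21 is not a perfect cube.
  y = 2: RHS = 60 is not a perfect cube.
  y = -2: RHS = -84 is not a perfect cube.
  y = 3: RHS = 231 is not a perfect cube.
  y = -3: RHS = -255 is not a perfect cube.
Continuing the search up to |y| = 50 finds no solutions either.
No (x, y) in the scanned range satisfies the equation.

No integer solutions with |y| ≤ 50.
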